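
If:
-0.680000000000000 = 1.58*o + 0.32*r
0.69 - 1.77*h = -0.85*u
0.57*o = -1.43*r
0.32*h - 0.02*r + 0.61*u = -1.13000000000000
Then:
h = -0.40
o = -0.47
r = 0.19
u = -1.64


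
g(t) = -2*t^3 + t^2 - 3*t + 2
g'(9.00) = -471.00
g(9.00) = -1402.00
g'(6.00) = -207.00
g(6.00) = -412.00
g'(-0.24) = -3.83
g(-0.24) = 2.81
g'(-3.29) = -74.52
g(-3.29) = 93.92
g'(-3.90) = -102.06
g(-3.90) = 147.55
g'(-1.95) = -29.72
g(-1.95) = 26.48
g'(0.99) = -6.90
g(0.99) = -1.93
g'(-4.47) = -131.83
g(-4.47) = 214.02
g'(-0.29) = -4.08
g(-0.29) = 3.00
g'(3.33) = -62.87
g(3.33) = -70.75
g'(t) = -6*t^2 + 2*t - 3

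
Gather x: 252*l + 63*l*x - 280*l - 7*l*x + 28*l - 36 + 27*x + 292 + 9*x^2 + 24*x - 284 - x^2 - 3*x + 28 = 8*x^2 + x*(56*l + 48)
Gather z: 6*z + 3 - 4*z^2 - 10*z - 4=-4*z^2 - 4*z - 1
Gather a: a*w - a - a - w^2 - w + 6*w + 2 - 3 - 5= a*(w - 2) - w^2 + 5*w - 6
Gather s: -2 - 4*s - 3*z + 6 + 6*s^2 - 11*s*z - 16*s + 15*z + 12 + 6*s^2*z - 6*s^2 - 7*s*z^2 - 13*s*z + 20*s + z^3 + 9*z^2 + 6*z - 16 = 6*s^2*z + s*(-7*z^2 - 24*z) + z^3 + 9*z^2 + 18*z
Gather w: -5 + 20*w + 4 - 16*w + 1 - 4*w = 0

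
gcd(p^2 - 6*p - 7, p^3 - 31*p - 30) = p + 1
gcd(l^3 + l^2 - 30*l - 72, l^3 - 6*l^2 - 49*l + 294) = l - 6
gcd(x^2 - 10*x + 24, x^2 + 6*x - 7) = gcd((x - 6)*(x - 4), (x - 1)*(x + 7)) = 1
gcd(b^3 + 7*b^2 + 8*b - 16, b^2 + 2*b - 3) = b - 1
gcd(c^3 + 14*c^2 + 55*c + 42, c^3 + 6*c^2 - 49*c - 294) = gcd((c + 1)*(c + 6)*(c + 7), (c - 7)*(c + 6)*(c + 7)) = c^2 + 13*c + 42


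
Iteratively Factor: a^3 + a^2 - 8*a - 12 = (a + 2)*(a^2 - a - 6) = (a + 2)^2*(a - 3)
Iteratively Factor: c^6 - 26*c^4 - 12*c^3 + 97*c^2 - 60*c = (c + 3)*(c^5 - 3*c^4 - 17*c^3 + 39*c^2 - 20*c) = (c + 3)*(c + 4)*(c^4 - 7*c^3 + 11*c^2 - 5*c) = c*(c + 3)*(c + 4)*(c^3 - 7*c^2 + 11*c - 5) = c*(c - 1)*(c + 3)*(c + 4)*(c^2 - 6*c + 5) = c*(c - 1)^2*(c + 3)*(c + 4)*(c - 5)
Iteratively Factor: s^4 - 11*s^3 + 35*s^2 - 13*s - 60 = (s - 3)*(s^3 - 8*s^2 + 11*s + 20) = (s - 3)*(s + 1)*(s^2 - 9*s + 20) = (s - 5)*(s - 3)*(s + 1)*(s - 4)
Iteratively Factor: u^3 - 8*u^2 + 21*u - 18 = (u - 3)*(u^2 - 5*u + 6) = (u - 3)*(u - 2)*(u - 3)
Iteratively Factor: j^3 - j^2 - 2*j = (j - 2)*(j^2 + j) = (j - 2)*(j + 1)*(j)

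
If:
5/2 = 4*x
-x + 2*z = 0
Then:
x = 5/8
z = 5/16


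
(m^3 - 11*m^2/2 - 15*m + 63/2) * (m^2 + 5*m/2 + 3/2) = m^5 - 3*m^4 - 109*m^3/4 - 57*m^2/4 + 225*m/4 + 189/4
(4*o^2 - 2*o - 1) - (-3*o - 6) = 4*o^2 + o + 5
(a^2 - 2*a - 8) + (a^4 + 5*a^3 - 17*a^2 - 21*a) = a^4 + 5*a^3 - 16*a^2 - 23*a - 8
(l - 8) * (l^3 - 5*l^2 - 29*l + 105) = l^4 - 13*l^3 + 11*l^2 + 337*l - 840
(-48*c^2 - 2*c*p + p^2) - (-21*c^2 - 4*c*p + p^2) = -27*c^2 + 2*c*p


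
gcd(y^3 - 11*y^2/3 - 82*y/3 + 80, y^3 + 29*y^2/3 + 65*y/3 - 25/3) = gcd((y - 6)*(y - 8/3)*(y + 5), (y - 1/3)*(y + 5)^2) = y + 5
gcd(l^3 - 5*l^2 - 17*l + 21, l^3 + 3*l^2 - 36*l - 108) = l + 3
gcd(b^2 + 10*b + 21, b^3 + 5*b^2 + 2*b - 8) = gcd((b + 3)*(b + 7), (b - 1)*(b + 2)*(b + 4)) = 1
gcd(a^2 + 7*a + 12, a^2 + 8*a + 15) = a + 3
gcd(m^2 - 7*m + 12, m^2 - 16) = m - 4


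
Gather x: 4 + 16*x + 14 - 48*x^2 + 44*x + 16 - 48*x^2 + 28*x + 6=-96*x^2 + 88*x + 40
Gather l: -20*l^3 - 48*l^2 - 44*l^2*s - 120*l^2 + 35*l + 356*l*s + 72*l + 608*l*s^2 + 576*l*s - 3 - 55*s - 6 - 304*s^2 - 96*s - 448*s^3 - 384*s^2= -20*l^3 + l^2*(-44*s - 168) + l*(608*s^2 + 932*s + 107) - 448*s^3 - 688*s^2 - 151*s - 9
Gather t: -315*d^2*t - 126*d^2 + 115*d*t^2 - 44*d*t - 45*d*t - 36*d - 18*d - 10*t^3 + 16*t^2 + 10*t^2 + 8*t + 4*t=-126*d^2 - 54*d - 10*t^3 + t^2*(115*d + 26) + t*(-315*d^2 - 89*d + 12)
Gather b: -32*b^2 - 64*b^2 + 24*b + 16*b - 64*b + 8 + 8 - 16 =-96*b^2 - 24*b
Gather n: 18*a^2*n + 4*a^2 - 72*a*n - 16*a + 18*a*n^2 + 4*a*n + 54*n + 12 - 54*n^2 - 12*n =4*a^2 - 16*a + n^2*(18*a - 54) + n*(18*a^2 - 68*a + 42) + 12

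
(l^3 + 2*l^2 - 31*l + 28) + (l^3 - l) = 2*l^3 + 2*l^2 - 32*l + 28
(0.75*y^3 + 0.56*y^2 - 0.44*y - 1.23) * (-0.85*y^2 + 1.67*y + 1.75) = -0.6375*y^5 + 0.7765*y^4 + 2.6217*y^3 + 1.2907*y^2 - 2.8241*y - 2.1525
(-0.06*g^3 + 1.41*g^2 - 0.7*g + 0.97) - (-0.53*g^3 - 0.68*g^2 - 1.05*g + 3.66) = 0.47*g^3 + 2.09*g^2 + 0.35*g - 2.69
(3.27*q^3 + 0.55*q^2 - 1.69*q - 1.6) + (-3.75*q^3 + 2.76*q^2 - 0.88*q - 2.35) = -0.48*q^3 + 3.31*q^2 - 2.57*q - 3.95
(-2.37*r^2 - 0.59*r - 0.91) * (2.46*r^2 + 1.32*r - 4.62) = -5.8302*r^4 - 4.5798*r^3 + 7.932*r^2 + 1.5246*r + 4.2042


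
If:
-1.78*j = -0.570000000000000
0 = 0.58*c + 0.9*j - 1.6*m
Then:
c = 2.75862068965517*m - 0.496900426191399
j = 0.32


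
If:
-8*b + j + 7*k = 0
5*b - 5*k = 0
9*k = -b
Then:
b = 0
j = 0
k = 0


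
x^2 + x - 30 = (x - 5)*(x + 6)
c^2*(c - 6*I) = c^3 - 6*I*c^2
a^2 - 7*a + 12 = (a - 4)*(a - 3)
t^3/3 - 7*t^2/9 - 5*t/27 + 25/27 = (t/3 + 1/3)*(t - 5/3)^2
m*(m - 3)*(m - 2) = m^3 - 5*m^2 + 6*m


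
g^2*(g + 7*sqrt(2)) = g^3 + 7*sqrt(2)*g^2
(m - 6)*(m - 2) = m^2 - 8*m + 12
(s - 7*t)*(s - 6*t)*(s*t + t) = s^3*t - 13*s^2*t^2 + s^2*t + 42*s*t^3 - 13*s*t^2 + 42*t^3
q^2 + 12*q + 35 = (q + 5)*(q + 7)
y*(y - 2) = y^2 - 2*y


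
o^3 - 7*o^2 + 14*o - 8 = (o - 4)*(o - 2)*(o - 1)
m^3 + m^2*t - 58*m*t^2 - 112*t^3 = (m - 8*t)*(m + 2*t)*(m + 7*t)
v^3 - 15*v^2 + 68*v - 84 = (v - 7)*(v - 6)*(v - 2)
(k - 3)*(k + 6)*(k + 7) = k^3 + 10*k^2 + 3*k - 126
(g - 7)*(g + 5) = g^2 - 2*g - 35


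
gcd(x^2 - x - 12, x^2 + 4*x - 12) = 1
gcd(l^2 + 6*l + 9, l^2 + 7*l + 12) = l + 3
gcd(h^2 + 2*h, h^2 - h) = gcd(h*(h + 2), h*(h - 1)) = h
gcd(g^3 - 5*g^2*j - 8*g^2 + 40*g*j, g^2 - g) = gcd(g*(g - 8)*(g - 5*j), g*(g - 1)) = g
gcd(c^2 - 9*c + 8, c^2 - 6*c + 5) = c - 1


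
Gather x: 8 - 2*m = 8 - 2*m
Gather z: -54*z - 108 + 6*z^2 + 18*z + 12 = 6*z^2 - 36*z - 96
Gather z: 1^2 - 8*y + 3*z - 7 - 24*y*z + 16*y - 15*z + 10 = 8*y + z*(-24*y - 12) + 4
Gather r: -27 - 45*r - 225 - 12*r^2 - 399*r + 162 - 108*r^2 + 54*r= -120*r^2 - 390*r - 90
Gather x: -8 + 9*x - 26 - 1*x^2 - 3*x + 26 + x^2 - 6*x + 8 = 0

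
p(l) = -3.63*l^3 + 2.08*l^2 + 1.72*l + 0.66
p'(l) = -10.89*l^2 + 4.16*l + 1.72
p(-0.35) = 0.47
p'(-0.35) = -1.07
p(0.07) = 0.79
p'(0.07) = 1.96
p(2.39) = -32.90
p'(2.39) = -50.54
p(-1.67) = 20.50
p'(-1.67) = -35.60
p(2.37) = -31.90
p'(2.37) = -49.59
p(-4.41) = 344.86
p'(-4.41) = -228.42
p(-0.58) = 1.07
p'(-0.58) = -4.36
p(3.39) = -111.02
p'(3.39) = -109.33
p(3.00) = -73.47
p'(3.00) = -83.81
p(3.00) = -73.47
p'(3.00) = -83.81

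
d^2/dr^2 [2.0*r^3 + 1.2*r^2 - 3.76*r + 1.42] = 12.0*r + 2.4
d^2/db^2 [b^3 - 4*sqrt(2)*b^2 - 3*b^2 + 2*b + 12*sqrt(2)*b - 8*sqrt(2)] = 6*b - 8*sqrt(2) - 6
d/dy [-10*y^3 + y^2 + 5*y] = -30*y^2 + 2*y + 5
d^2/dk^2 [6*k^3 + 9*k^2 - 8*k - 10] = 36*k + 18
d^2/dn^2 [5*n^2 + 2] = 10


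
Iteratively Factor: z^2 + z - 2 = (z - 1)*(z + 2)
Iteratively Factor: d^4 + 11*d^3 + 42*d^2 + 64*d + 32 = (d + 4)*(d^3 + 7*d^2 + 14*d + 8) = (d + 4)^2*(d^2 + 3*d + 2) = (d + 1)*(d + 4)^2*(d + 2)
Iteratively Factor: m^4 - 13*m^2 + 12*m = (m - 1)*(m^3 + m^2 - 12*m) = (m - 3)*(m - 1)*(m^2 + 4*m) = (m - 3)*(m - 1)*(m + 4)*(m)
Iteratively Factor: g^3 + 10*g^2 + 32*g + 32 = (g + 2)*(g^2 + 8*g + 16) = (g + 2)*(g + 4)*(g + 4)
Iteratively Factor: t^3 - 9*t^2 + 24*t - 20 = (t - 2)*(t^2 - 7*t + 10) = (t - 2)^2*(t - 5)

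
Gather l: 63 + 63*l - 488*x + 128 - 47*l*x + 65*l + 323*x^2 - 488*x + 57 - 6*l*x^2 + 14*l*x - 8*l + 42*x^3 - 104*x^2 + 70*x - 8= l*(-6*x^2 - 33*x + 120) + 42*x^3 + 219*x^2 - 906*x + 240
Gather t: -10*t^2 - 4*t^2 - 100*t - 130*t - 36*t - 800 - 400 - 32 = -14*t^2 - 266*t - 1232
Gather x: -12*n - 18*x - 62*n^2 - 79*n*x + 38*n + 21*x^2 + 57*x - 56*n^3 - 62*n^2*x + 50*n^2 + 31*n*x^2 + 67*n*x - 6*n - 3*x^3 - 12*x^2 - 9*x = -56*n^3 - 12*n^2 + 20*n - 3*x^3 + x^2*(31*n + 9) + x*(-62*n^2 - 12*n + 30)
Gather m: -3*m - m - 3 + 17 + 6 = 20 - 4*m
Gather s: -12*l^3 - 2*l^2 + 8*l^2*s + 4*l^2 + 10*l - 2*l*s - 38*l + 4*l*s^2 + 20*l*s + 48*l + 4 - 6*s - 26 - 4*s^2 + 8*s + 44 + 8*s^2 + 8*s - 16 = -12*l^3 + 2*l^2 + 20*l + s^2*(4*l + 4) + s*(8*l^2 + 18*l + 10) + 6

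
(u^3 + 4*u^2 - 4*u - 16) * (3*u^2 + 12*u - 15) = 3*u^5 + 24*u^4 + 21*u^3 - 156*u^2 - 132*u + 240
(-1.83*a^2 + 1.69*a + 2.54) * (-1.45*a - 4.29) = 2.6535*a^3 + 5.4002*a^2 - 10.9331*a - 10.8966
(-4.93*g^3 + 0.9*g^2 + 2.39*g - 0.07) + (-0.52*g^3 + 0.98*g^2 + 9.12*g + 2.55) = -5.45*g^3 + 1.88*g^2 + 11.51*g + 2.48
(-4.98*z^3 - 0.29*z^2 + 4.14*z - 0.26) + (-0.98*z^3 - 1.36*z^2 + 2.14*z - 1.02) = -5.96*z^3 - 1.65*z^2 + 6.28*z - 1.28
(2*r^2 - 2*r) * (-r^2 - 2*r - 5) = -2*r^4 - 2*r^3 - 6*r^2 + 10*r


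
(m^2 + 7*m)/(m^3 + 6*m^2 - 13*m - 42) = m/(m^2 - m - 6)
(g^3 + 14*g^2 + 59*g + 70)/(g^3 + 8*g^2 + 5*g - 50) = (g^2 + 9*g + 14)/(g^2 + 3*g - 10)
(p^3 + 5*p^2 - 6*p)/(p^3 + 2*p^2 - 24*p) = (p - 1)/(p - 4)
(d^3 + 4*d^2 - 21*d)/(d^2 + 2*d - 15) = d*(d + 7)/(d + 5)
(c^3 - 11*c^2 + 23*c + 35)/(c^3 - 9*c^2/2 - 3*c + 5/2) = 2*(c - 7)/(2*c - 1)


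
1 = 1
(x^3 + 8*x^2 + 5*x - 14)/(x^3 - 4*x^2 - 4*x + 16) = (x^2 + 6*x - 7)/(x^2 - 6*x + 8)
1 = 1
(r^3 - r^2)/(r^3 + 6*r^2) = (r - 1)/(r + 6)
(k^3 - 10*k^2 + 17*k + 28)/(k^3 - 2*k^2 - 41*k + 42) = (k^2 - 3*k - 4)/(k^2 + 5*k - 6)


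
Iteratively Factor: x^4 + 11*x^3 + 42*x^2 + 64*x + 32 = (x + 4)*(x^3 + 7*x^2 + 14*x + 8) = (x + 4)^2*(x^2 + 3*x + 2) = (x + 2)*(x + 4)^2*(x + 1)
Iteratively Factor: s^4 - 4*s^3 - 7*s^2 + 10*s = (s - 1)*(s^3 - 3*s^2 - 10*s) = s*(s - 1)*(s^2 - 3*s - 10) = s*(s - 5)*(s - 1)*(s + 2)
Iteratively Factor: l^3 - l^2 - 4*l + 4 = (l + 2)*(l^2 - 3*l + 2) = (l - 2)*(l + 2)*(l - 1)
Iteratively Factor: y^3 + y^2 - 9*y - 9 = (y + 1)*(y^2 - 9) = (y + 1)*(y + 3)*(y - 3)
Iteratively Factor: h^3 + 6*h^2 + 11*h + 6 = (h + 3)*(h^2 + 3*h + 2) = (h + 1)*(h + 3)*(h + 2)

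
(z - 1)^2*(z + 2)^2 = z^4 + 2*z^3 - 3*z^2 - 4*z + 4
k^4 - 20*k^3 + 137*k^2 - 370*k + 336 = (k - 8)*(k - 7)*(k - 3)*(k - 2)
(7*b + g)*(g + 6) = 7*b*g + 42*b + g^2 + 6*g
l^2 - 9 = (l - 3)*(l + 3)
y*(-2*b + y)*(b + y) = -2*b^2*y - b*y^2 + y^3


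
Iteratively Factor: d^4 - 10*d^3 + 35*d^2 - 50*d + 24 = (d - 3)*(d^3 - 7*d^2 + 14*d - 8) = (d - 4)*(d - 3)*(d^2 - 3*d + 2) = (d - 4)*(d - 3)*(d - 2)*(d - 1)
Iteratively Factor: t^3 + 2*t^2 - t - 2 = (t + 2)*(t^2 - 1) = (t - 1)*(t + 2)*(t + 1)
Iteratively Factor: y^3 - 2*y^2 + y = (y - 1)*(y^2 - y) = (y - 1)^2*(y)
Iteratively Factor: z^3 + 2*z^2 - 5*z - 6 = (z + 1)*(z^2 + z - 6) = (z + 1)*(z + 3)*(z - 2)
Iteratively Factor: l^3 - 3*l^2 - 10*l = (l + 2)*(l^2 - 5*l) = (l - 5)*(l + 2)*(l)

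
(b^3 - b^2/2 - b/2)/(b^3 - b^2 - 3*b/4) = 2*(b - 1)/(2*b - 3)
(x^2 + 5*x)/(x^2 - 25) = x/(x - 5)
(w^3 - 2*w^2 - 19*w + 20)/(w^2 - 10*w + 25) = (w^2 + 3*w - 4)/(w - 5)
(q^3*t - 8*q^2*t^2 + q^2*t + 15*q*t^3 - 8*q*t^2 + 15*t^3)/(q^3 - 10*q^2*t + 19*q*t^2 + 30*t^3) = t*(q^2 - 3*q*t + q - 3*t)/(q^2 - 5*q*t - 6*t^2)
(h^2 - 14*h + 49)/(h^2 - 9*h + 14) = (h - 7)/(h - 2)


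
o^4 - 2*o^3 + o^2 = o^2*(o - 1)^2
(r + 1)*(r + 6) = r^2 + 7*r + 6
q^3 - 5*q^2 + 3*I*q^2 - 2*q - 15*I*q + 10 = (q - 5)*(q + I)*(q + 2*I)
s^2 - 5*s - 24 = (s - 8)*(s + 3)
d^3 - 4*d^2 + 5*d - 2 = (d - 2)*(d - 1)^2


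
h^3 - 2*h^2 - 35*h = h*(h - 7)*(h + 5)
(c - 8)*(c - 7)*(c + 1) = c^3 - 14*c^2 + 41*c + 56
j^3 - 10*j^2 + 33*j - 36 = (j - 4)*(j - 3)^2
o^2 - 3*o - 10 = (o - 5)*(o + 2)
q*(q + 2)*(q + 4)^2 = q^4 + 10*q^3 + 32*q^2 + 32*q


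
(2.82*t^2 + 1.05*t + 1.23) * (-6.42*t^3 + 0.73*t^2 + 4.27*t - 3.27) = -18.1044*t^5 - 4.6824*t^4 + 4.9113*t^3 - 3.84*t^2 + 1.8186*t - 4.0221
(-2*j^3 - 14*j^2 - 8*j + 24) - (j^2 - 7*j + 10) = -2*j^3 - 15*j^2 - j + 14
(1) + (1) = 2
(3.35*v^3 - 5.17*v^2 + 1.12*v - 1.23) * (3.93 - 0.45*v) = -1.5075*v^4 + 15.492*v^3 - 20.8221*v^2 + 4.9551*v - 4.8339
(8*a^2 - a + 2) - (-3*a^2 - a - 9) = 11*a^2 + 11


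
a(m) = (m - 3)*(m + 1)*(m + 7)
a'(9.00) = 316.00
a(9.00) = 960.00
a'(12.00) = 535.00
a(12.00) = 2223.00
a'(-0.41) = -20.60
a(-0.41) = -13.26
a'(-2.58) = -22.83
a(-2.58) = 38.97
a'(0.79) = -7.23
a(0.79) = -30.82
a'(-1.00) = -24.00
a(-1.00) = 0.00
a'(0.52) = -10.99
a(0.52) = -28.35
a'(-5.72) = 23.96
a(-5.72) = 52.68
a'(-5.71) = 23.71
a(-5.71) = 52.92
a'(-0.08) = -17.78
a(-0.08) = -19.61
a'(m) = (m - 3)*(m + 1) + (m - 3)*(m + 7) + (m + 1)*(m + 7) = 3*m^2 + 10*m - 17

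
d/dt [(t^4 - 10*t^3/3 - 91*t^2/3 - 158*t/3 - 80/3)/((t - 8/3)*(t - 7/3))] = 3*(54*t^5 - 495*t^4 + 1572*t^3 + 3837*t^2 - 8752*t - 12448)/(81*t^4 - 810*t^3 + 3033*t^2 - 5040*t + 3136)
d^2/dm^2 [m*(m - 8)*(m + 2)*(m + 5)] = 12*m^2 - 6*m - 92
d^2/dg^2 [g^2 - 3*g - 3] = 2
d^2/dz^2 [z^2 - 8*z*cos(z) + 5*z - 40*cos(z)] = 8*z*cos(z) + 16*sin(z) + 40*cos(z) + 2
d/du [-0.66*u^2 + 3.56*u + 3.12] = 3.56 - 1.32*u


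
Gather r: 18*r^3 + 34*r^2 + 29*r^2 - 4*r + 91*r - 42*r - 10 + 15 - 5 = 18*r^3 + 63*r^2 + 45*r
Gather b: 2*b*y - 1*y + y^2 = 2*b*y + y^2 - y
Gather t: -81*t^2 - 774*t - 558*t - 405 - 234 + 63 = -81*t^2 - 1332*t - 576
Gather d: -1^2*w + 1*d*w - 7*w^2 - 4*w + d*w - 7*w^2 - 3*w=2*d*w - 14*w^2 - 8*w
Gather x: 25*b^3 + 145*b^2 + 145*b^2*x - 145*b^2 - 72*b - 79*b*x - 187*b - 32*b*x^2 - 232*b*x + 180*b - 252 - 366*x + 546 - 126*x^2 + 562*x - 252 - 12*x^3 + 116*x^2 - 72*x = 25*b^3 - 79*b - 12*x^3 + x^2*(-32*b - 10) + x*(145*b^2 - 311*b + 124) + 42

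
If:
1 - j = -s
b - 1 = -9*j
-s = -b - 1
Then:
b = -17/10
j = 3/10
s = -7/10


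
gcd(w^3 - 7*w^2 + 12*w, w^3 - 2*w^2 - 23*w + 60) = w^2 - 7*w + 12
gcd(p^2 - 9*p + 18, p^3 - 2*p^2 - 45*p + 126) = p^2 - 9*p + 18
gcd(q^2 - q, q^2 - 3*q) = q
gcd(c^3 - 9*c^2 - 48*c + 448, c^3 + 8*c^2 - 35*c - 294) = c + 7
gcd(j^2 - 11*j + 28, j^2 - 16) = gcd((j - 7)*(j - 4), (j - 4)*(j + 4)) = j - 4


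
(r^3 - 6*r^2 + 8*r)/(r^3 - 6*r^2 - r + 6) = r*(r^2 - 6*r + 8)/(r^3 - 6*r^2 - r + 6)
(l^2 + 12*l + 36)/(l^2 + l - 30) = (l + 6)/(l - 5)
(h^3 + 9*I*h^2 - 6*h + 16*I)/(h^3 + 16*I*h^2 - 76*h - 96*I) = (h - I)/(h + 6*I)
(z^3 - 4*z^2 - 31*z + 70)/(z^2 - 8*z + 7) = (z^2 + 3*z - 10)/(z - 1)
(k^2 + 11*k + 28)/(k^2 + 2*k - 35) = (k + 4)/(k - 5)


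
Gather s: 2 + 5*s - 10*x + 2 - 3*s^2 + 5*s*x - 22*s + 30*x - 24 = -3*s^2 + s*(5*x - 17) + 20*x - 20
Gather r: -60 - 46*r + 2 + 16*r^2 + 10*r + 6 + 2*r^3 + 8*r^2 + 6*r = 2*r^3 + 24*r^2 - 30*r - 52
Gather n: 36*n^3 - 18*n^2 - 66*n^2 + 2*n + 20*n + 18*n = 36*n^3 - 84*n^2 + 40*n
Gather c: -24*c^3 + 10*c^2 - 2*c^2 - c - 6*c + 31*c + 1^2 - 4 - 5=-24*c^3 + 8*c^2 + 24*c - 8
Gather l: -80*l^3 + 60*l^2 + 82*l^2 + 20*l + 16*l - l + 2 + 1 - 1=-80*l^3 + 142*l^2 + 35*l + 2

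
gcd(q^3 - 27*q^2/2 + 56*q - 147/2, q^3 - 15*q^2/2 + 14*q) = q - 7/2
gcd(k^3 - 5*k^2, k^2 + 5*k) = k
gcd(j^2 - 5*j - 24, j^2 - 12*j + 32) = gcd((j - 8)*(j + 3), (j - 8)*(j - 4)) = j - 8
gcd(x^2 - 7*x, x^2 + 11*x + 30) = 1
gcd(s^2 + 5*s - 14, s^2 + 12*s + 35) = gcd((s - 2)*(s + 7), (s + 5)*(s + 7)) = s + 7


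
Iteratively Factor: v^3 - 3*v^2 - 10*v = (v - 5)*(v^2 + 2*v) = (v - 5)*(v + 2)*(v)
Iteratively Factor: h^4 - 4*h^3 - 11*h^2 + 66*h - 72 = (h + 4)*(h^3 - 8*h^2 + 21*h - 18) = (h - 3)*(h + 4)*(h^2 - 5*h + 6) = (h - 3)^2*(h + 4)*(h - 2)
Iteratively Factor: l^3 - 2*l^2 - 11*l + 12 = (l + 3)*(l^2 - 5*l + 4) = (l - 4)*(l + 3)*(l - 1)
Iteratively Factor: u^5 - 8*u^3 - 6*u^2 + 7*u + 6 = (u + 1)*(u^4 - u^3 - 7*u^2 + u + 6) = (u - 1)*(u + 1)*(u^3 - 7*u - 6) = (u - 1)*(u + 1)^2*(u^2 - u - 6) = (u - 3)*(u - 1)*(u + 1)^2*(u + 2)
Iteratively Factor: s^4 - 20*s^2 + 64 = (s - 2)*(s^3 + 2*s^2 - 16*s - 32) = (s - 2)*(s + 2)*(s^2 - 16) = (s - 2)*(s + 2)*(s + 4)*(s - 4)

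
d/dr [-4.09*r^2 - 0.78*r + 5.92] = -8.18*r - 0.78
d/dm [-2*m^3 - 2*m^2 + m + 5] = -6*m^2 - 4*m + 1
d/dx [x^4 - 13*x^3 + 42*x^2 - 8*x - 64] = 4*x^3 - 39*x^2 + 84*x - 8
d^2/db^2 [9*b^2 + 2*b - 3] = 18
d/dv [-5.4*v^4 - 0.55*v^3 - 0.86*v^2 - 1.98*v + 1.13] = -21.6*v^3 - 1.65*v^2 - 1.72*v - 1.98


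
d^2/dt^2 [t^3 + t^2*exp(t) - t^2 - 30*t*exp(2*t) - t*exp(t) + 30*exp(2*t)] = t^2*exp(t) - 120*t*exp(2*t) + 3*t*exp(t) + 6*t - 2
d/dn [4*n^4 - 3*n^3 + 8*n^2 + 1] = n*(16*n^2 - 9*n + 16)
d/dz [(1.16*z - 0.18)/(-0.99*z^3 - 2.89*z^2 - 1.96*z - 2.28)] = (2.2968*z^3 + 2.8178*z^2 - 1.0404*z - 2.9976)/(0.9801*z^6 + 5.7222*z^5 + 12.2329*z^4 + 15.8432*z^3 + 17.02*z^2 + 8.9376*z + 5.1984)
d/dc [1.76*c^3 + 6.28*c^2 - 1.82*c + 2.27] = 5.28*c^2 + 12.56*c - 1.82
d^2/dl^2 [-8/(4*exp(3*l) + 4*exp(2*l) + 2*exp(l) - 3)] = 16*(-4*(6*exp(2*l) + 4*exp(l) + 1)^2*exp(l) + (18*exp(2*l) + 8*exp(l) + 1)*(4*exp(3*l) + 4*exp(2*l) + 2*exp(l) - 3))*exp(l)/(4*exp(3*l) + 4*exp(2*l) + 2*exp(l) - 3)^3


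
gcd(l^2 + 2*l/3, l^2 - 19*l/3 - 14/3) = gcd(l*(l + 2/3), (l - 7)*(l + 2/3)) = l + 2/3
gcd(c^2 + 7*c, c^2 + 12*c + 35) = c + 7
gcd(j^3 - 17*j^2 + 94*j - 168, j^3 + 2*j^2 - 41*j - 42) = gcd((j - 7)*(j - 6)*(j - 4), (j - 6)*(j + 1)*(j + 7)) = j - 6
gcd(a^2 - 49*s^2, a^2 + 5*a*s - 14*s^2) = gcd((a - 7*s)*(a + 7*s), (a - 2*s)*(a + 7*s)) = a + 7*s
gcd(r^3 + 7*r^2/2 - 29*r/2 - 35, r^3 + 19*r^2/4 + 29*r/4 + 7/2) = r + 2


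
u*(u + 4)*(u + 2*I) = u^3 + 4*u^2 + 2*I*u^2 + 8*I*u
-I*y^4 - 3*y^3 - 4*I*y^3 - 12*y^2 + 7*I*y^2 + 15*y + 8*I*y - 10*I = (y + 5)*(y - 2*I)*(y - I)*(-I*y + I)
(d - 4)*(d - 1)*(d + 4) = d^3 - d^2 - 16*d + 16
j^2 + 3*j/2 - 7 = (j - 2)*(j + 7/2)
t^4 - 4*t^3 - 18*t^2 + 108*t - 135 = (t - 3)^3*(t + 5)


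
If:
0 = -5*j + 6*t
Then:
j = 6*t/5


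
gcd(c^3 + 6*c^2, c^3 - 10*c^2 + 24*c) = c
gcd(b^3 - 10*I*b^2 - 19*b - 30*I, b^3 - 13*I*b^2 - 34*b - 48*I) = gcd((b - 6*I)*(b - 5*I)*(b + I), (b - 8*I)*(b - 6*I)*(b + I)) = b^2 - 5*I*b + 6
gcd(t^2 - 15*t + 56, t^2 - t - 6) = 1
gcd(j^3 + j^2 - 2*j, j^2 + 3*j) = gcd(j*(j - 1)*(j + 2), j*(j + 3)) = j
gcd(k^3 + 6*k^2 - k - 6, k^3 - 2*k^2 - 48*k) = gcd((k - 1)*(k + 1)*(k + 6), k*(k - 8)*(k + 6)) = k + 6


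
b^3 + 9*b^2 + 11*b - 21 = (b - 1)*(b + 3)*(b + 7)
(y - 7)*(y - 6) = y^2 - 13*y + 42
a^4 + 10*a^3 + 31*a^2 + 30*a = a*(a + 2)*(a + 3)*(a + 5)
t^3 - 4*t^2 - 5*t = t*(t - 5)*(t + 1)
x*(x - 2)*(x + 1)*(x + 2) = x^4 + x^3 - 4*x^2 - 4*x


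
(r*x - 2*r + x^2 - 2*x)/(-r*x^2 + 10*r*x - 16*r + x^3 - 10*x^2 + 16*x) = (r + x)/(-r*x + 8*r + x^2 - 8*x)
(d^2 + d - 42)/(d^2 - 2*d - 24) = (d + 7)/(d + 4)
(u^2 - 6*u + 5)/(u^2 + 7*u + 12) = (u^2 - 6*u + 5)/(u^2 + 7*u + 12)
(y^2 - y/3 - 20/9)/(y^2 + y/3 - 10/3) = (y + 4/3)/(y + 2)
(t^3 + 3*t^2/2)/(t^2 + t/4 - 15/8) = 4*t^2/(4*t - 5)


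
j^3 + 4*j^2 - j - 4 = (j - 1)*(j + 1)*(j + 4)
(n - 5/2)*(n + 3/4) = n^2 - 7*n/4 - 15/8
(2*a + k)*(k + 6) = 2*a*k + 12*a + k^2 + 6*k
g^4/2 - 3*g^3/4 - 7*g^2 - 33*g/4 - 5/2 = (g/2 + 1)*(g - 5)*(g + 1/2)*(g + 1)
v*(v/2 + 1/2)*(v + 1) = v^3/2 + v^2 + v/2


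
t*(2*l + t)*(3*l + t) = 6*l^2*t + 5*l*t^2 + t^3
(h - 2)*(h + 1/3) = h^2 - 5*h/3 - 2/3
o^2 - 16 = (o - 4)*(o + 4)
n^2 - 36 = (n - 6)*(n + 6)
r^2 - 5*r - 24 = (r - 8)*(r + 3)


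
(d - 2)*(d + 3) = d^2 + d - 6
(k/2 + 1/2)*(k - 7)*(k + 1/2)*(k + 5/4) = k^4/2 - 17*k^3/8 - 135*k^2/16 - 8*k - 35/16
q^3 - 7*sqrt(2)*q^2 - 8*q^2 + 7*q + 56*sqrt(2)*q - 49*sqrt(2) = (q - 7)*(q - 1)*(q - 7*sqrt(2))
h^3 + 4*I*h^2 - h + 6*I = (h - I)*(h + 2*I)*(h + 3*I)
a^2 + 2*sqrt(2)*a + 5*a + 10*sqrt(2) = (a + 5)*(a + 2*sqrt(2))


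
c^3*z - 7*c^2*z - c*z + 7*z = (c - 7)*(c - 1)*(c*z + z)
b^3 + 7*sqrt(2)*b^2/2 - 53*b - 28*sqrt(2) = (b - 4*sqrt(2))*(b + sqrt(2)/2)*(b + 7*sqrt(2))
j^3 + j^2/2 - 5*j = j*(j - 2)*(j + 5/2)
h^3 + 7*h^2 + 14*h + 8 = (h + 1)*(h + 2)*(h + 4)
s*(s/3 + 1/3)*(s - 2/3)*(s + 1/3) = s^4/3 + 2*s^3/9 - 5*s^2/27 - 2*s/27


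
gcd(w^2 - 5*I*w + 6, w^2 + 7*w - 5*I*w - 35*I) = 1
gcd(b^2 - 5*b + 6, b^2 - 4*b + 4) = b - 2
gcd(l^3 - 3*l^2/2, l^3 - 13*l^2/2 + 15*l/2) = l^2 - 3*l/2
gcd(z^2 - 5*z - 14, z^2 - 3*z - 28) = z - 7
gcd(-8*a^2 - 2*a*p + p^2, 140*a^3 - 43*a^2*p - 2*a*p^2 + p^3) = -4*a + p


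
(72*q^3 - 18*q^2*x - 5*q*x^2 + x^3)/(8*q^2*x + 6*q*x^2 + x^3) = (18*q^2 - 9*q*x + x^2)/(x*(2*q + x))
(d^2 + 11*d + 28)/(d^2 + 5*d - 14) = (d + 4)/(d - 2)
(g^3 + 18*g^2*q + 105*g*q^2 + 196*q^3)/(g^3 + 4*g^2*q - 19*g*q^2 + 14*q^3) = (g^2 + 11*g*q + 28*q^2)/(g^2 - 3*g*q + 2*q^2)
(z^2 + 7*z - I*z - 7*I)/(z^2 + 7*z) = (z - I)/z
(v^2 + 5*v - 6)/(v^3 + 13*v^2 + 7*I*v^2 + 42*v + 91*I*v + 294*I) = (v - 1)/(v^2 + 7*v*(1 + I) + 49*I)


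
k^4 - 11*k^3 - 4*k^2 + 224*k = k*(k - 8)*(k - 7)*(k + 4)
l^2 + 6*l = l*(l + 6)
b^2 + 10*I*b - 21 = (b + 3*I)*(b + 7*I)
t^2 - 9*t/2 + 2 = (t - 4)*(t - 1/2)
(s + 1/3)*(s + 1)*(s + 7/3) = s^3 + 11*s^2/3 + 31*s/9 + 7/9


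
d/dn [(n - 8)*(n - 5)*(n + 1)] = 3*n^2 - 24*n + 27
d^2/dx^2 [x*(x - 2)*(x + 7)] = 6*x + 10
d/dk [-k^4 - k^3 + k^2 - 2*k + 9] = -4*k^3 - 3*k^2 + 2*k - 2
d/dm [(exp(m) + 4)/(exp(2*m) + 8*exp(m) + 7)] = (-2*(exp(m) + 4)^2 + exp(2*m) + 8*exp(m) + 7)*exp(m)/(exp(2*m) + 8*exp(m) + 7)^2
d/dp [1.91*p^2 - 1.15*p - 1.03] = 3.82*p - 1.15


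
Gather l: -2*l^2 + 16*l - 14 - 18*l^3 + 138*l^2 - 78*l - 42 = -18*l^3 + 136*l^2 - 62*l - 56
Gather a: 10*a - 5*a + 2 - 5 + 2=5*a - 1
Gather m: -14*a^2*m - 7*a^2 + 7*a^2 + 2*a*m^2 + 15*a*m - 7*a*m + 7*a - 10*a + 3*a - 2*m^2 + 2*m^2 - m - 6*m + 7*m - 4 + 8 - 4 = 2*a*m^2 + m*(-14*a^2 + 8*a)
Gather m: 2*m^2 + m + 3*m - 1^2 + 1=2*m^2 + 4*m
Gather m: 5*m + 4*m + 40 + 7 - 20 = 9*m + 27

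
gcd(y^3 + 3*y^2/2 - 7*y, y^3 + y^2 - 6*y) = y^2 - 2*y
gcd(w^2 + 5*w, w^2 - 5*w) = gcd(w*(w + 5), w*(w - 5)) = w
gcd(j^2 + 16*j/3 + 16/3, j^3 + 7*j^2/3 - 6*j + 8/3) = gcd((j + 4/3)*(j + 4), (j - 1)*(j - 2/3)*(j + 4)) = j + 4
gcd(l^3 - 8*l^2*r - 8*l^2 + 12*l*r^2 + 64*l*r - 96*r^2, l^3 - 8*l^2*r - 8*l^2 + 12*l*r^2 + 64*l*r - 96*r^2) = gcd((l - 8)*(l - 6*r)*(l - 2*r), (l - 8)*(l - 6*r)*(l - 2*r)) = l^3 - 8*l^2*r - 8*l^2 + 12*l*r^2 + 64*l*r - 96*r^2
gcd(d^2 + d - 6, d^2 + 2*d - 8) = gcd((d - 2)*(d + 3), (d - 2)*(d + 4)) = d - 2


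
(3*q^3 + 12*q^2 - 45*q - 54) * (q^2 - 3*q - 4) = 3*q^5 + 3*q^4 - 93*q^3 + 33*q^2 + 342*q + 216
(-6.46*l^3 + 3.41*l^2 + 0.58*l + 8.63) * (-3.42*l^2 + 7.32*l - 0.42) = 22.0932*l^5 - 58.9494*l^4 + 25.6908*l^3 - 26.7012*l^2 + 62.928*l - 3.6246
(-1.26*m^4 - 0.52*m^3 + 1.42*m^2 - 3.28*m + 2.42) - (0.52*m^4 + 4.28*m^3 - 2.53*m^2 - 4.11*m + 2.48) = -1.78*m^4 - 4.8*m^3 + 3.95*m^2 + 0.830000000000001*m - 0.0600000000000001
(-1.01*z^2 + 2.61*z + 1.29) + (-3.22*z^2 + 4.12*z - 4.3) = -4.23*z^2 + 6.73*z - 3.01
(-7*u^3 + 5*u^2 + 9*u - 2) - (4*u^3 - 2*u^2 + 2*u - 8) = -11*u^3 + 7*u^2 + 7*u + 6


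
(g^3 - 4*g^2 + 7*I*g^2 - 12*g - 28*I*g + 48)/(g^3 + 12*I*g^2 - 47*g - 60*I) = (g - 4)/(g + 5*I)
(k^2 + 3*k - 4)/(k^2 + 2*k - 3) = (k + 4)/(k + 3)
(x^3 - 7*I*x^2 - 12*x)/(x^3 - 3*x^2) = (x^2 - 7*I*x - 12)/(x*(x - 3))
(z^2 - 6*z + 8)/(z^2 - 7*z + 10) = (z - 4)/(z - 5)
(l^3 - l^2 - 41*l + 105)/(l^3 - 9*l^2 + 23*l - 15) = (l + 7)/(l - 1)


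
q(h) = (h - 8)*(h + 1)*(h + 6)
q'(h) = (h - 8)*(h + 1) + (h - 8)*(h + 6) + (h + 1)*(h + 6) = 3*h^2 - 2*h - 50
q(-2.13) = 44.30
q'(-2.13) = -32.13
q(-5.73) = 17.53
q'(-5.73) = 59.96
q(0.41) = -68.60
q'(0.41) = -50.32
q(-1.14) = 6.22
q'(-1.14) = -43.82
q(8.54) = 74.90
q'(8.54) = 151.71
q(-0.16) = -40.03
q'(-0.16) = -49.60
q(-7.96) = -217.72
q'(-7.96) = 156.00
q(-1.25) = 10.98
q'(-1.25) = -42.81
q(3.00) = -180.00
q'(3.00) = -29.00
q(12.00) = 936.00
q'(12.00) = 358.00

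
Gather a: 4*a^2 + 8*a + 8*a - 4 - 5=4*a^2 + 16*a - 9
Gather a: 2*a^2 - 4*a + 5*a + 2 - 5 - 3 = 2*a^2 + a - 6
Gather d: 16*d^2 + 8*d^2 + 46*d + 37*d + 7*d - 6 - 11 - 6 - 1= 24*d^2 + 90*d - 24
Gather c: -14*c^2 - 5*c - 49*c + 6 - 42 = -14*c^2 - 54*c - 36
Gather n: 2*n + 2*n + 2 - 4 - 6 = 4*n - 8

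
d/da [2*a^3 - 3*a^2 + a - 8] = 6*a^2 - 6*a + 1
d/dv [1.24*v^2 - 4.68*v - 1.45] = 2.48*v - 4.68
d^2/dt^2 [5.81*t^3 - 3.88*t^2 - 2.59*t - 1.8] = 34.86*t - 7.76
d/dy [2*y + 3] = 2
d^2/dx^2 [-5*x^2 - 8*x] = -10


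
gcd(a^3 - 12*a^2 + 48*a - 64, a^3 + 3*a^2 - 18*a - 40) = a - 4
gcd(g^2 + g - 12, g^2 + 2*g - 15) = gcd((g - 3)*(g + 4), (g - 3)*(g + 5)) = g - 3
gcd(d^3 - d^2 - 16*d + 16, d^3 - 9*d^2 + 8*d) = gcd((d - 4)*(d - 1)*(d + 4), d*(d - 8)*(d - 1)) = d - 1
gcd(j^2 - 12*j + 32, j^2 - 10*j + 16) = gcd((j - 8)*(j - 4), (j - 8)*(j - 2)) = j - 8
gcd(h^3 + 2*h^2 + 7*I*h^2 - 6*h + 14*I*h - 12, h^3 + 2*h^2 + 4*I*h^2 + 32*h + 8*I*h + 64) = h + 2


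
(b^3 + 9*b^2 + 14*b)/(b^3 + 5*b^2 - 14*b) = (b + 2)/(b - 2)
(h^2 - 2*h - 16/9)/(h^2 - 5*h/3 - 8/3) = (h + 2/3)/(h + 1)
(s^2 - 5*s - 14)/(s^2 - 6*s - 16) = (s - 7)/(s - 8)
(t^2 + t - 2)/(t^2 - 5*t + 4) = (t + 2)/(t - 4)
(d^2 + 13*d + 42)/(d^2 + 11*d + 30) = (d + 7)/(d + 5)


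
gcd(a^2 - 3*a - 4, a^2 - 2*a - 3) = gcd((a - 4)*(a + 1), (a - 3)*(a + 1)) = a + 1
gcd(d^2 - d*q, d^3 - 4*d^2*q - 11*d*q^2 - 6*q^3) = 1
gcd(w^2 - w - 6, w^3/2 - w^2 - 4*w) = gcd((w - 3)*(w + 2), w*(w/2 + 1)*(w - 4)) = w + 2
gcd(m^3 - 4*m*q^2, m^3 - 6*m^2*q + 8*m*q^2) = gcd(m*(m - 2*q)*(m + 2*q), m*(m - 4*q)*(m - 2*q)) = -m^2 + 2*m*q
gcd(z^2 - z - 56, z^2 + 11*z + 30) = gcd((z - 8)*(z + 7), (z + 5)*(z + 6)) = 1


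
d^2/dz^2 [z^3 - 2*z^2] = 6*z - 4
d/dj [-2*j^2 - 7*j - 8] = -4*j - 7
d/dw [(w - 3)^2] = 2*w - 6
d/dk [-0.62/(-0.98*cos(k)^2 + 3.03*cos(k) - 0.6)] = (1.2152*cos(k) - 1.8786)*sin(k)/(0.98*cos(k)^2 - 3.03*cos(k) + 0.6)^2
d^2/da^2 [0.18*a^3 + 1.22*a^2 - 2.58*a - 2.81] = 1.08*a + 2.44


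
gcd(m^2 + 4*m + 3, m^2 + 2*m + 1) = m + 1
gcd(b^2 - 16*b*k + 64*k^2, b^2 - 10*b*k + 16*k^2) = b - 8*k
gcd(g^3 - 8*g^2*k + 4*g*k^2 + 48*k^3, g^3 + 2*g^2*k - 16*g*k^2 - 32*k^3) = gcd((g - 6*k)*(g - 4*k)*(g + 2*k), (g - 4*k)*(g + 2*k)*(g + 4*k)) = g^2 - 2*g*k - 8*k^2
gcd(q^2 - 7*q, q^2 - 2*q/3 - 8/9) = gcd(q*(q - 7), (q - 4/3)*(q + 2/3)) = 1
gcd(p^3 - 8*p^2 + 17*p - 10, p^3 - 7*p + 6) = p^2 - 3*p + 2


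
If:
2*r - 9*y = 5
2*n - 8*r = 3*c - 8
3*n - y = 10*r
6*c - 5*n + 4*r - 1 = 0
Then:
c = 28/13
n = 165/52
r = 205/208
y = -35/104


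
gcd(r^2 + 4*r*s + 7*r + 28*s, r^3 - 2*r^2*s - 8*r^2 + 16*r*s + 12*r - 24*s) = 1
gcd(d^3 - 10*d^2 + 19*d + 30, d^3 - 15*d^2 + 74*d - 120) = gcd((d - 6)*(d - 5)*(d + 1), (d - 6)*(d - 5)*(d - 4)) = d^2 - 11*d + 30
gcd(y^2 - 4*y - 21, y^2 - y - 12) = y + 3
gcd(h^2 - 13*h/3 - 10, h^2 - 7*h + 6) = h - 6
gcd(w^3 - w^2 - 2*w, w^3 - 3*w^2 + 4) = w^2 - w - 2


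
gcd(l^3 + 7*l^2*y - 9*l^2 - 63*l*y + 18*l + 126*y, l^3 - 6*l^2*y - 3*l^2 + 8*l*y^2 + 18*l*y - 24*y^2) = l - 3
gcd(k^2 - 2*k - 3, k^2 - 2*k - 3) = k^2 - 2*k - 3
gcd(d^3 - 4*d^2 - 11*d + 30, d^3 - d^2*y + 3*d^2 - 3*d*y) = d + 3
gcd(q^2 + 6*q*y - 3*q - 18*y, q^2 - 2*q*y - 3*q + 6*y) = q - 3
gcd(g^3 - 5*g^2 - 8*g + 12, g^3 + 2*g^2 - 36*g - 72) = g^2 - 4*g - 12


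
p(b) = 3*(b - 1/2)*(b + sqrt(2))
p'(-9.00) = -51.26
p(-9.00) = 216.19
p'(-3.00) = -15.26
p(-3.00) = 16.65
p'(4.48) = 29.62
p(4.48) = 70.38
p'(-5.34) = -29.30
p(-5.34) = 68.78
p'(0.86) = 7.90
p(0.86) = 2.46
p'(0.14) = 3.58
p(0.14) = -1.68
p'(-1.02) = -3.38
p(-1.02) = -1.80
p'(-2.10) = -9.86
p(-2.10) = 5.35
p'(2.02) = 14.86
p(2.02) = 15.66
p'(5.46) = 35.50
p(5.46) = 102.29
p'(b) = 6*b - 3/2 + 3*sqrt(2)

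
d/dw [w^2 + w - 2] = 2*w + 1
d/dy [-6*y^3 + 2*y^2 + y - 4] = -18*y^2 + 4*y + 1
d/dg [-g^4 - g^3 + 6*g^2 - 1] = g*(-4*g^2 - 3*g + 12)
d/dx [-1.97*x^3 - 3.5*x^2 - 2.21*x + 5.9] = -5.91*x^2 - 7.0*x - 2.21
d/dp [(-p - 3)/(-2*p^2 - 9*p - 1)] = (2*p^2 + 9*p - (p + 3)*(4*p + 9) + 1)/(2*p^2 + 9*p + 1)^2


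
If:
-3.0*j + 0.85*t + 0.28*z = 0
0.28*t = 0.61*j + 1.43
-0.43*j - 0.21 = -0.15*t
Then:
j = 5.39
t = 16.84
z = 6.59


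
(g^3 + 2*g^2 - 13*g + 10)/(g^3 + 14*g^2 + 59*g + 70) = (g^2 - 3*g + 2)/(g^2 + 9*g + 14)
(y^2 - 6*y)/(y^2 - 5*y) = (y - 6)/(y - 5)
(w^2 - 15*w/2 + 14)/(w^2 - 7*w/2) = (w - 4)/w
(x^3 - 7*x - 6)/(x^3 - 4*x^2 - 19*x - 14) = (x - 3)/(x - 7)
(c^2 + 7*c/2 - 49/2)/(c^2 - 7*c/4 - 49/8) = 4*(c + 7)/(4*c + 7)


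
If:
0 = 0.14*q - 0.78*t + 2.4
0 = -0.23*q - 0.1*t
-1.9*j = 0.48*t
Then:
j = -0.72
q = -1.24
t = 2.85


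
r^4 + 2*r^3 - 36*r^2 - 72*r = r*(r - 6)*(r + 2)*(r + 6)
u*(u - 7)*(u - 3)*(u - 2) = u^4 - 12*u^3 + 41*u^2 - 42*u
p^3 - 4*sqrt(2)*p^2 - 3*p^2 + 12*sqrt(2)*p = p*(p - 3)*(p - 4*sqrt(2))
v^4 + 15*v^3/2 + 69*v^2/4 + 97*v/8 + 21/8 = (v + 1/2)^2*(v + 3)*(v + 7/2)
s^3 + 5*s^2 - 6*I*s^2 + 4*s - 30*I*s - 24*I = (s + 1)*(s + 4)*(s - 6*I)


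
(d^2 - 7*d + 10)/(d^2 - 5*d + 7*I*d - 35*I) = (d - 2)/(d + 7*I)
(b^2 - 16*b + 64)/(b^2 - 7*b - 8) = (b - 8)/(b + 1)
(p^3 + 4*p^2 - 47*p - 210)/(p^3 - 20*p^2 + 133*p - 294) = (p^2 + 11*p + 30)/(p^2 - 13*p + 42)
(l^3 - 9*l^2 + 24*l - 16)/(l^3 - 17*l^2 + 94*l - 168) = (l^2 - 5*l + 4)/(l^2 - 13*l + 42)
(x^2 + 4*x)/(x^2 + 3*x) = (x + 4)/(x + 3)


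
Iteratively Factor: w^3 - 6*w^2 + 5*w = (w)*(w^2 - 6*w + 5) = w*(w - 1)*(w - 5)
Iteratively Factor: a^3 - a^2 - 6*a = (a + 2)*(a^2 - 3*a) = a*(a + 2)*(a - 3)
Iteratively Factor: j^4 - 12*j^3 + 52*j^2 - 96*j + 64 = (j - 4)*(j^3 - 8*j^2 + 20*j - 16) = (j - 4)*(j - 2)*(j^2 - 6*j + 8) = (j - 4)*(j - 2)^2*(j - 4)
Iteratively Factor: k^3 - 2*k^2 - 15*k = (k - 5)*(k^2 + 3*k) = (k - 5)*(k + 3)*(k)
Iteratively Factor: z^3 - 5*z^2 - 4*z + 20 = (z + 2)*(z^2 - 7*z + 10) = (z - 2)*(z + 2)*(z - 5)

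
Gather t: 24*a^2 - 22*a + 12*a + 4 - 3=24*a^2 - 10*a + 1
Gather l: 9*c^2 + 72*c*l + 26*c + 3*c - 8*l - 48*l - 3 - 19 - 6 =9*c^2 + 29*c + l*(72*c - 56) - 28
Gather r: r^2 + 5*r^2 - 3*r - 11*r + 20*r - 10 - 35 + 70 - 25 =6*r^2 + 6*r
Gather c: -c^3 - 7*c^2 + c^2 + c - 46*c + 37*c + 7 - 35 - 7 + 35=-c^3 - 6*c^2 - 8*c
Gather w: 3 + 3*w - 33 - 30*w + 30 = -27*w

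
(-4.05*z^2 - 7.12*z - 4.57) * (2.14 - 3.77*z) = 15.2685*z^3 + 18.1754*z^2 + 1.9921*z - 9.7798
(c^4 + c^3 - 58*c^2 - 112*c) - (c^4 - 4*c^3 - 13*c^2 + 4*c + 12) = 5*c^3 - 45*c^2 - 116*c - 12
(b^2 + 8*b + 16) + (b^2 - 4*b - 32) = 2*b^2 + 4*b - 16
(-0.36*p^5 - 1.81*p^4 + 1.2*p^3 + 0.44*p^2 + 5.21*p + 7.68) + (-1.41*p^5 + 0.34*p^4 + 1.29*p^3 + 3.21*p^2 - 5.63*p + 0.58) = -1.77*p^5 - 1.47*p^4 + 2.49*p^3 + 3.65*p^2 - 0.42*p + 8.26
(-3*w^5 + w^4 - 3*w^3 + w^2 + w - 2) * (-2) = 6*w^5 - 2*w^4 + 6*w^3 - 2*w^2 - 2*w + 4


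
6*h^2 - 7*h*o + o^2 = (-6*h + o)*(-h + o)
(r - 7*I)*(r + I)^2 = r^3 - 5*I*r^2 + 13*r + 7*I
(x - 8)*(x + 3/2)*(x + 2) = x^3 - 9*x^2/2 - 25*x - 24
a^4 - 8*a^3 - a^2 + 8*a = a*(a - 8)*(a - 1)*(a + 1)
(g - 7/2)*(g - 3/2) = g^2 - 5*g + 21/4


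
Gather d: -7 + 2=-5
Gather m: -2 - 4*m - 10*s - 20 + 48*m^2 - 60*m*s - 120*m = 48*m^2 + m*(-60*s - 124) - 10*s - 22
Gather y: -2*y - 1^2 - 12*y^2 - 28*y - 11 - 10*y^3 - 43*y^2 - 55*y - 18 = -10*y^3 - 55*y^2 - 85*y - 30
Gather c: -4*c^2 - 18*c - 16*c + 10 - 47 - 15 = -4*c^2 - 34*c - 52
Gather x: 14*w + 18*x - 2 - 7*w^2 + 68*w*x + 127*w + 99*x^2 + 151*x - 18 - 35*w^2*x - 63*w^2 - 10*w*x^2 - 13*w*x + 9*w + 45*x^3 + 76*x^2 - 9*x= -70*w^2 + 150*w + 45*x^3 + x^2*(175 - 10*w) + x*(-35*w^2 + 55*w + 160) - 20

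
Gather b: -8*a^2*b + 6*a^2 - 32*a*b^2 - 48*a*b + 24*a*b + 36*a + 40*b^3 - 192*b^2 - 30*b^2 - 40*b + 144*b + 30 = 6*a^2 + 36*a + 40*b^3 + b^2*(-32*a - 222) + b*(-8*a^2 - 24*a + 104) + 30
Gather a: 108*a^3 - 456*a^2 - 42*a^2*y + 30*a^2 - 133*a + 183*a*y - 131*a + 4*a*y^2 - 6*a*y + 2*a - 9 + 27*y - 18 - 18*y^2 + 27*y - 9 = 108*a^3 + a^2*(-42*y - 426) + a*(4*y^2 + 177*y - 262) - 18*y^2 + 54*y - 36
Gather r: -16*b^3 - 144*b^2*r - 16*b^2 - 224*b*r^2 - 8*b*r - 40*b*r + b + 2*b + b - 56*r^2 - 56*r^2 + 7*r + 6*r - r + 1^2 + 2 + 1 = -16*b^3 - 16*b^2 + 4*b + r^2*(-224*b - 112) + r*(-144*b^2 - 48*b + 12) + 4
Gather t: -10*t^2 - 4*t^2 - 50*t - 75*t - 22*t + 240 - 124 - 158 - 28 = -14*t^2 - 147*t - 70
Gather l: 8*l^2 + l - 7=8*l^2 + l - 7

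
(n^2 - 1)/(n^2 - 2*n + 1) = (n + 1)/(n - 1)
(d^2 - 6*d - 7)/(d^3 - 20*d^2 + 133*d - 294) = (d + 1)/(d^2 - 13*d + 42)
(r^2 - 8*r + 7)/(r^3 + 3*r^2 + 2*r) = (r^2 - 8*r + 7)/(r*(r^2 + 3*r + 2))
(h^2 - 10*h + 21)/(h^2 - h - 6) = (h - 7)/(h + 2)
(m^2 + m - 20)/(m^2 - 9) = (m^2 + m - 20)/(m^2 - 9)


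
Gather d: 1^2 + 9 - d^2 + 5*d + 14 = -d^2 + 5*d + 24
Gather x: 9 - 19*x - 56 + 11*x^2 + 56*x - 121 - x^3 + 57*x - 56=-x^3 + 11*x^2 + 94*x - 224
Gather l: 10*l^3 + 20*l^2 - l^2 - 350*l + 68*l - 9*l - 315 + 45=10*l^3 + 19*l^2 - 291*l - 270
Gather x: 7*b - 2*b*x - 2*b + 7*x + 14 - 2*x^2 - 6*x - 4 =5*b - 2*x^2 + x*(1 - 2*b) + 10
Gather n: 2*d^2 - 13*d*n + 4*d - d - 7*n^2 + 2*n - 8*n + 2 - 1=2*d^2 + 3*d - 7*n^2 + n*(-13*d - 6) + 1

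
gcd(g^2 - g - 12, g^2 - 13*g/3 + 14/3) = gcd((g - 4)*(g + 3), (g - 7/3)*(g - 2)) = 1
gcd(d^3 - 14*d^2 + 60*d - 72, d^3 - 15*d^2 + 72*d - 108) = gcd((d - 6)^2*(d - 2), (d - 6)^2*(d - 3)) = d^2 - 12*d + 36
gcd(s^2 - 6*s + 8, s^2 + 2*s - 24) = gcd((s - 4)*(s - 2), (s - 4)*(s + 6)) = s - 4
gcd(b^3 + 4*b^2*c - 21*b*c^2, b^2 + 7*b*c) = b^2 + 7*b*c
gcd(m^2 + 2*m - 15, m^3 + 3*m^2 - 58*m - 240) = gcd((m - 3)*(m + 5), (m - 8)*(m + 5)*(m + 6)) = m + 5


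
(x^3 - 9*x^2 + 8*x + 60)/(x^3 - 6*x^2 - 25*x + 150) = (x + 2)/(x + 5)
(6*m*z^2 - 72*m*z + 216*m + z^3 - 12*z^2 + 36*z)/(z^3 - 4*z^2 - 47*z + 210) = (6*m*z - 36*m + z^2 - 6*z)/(z^2 + 2*z - 35)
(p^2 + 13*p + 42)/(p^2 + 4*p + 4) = (p^2 + 13*p + 42)/(p^2 + 4*p + 4)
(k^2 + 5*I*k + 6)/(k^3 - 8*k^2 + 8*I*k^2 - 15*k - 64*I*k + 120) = (k^2 + 5*I*k + 6)/(k^3 + 8*k^2*(-1 + I) - k*(15 + 64*I) + 120)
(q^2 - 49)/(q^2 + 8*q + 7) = (q - 7)/(q + 1)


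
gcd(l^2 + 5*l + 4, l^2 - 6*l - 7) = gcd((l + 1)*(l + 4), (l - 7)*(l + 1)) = l + 1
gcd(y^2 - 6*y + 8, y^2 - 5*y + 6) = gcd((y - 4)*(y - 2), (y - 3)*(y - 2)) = y - 2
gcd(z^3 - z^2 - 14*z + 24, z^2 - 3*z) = z - 3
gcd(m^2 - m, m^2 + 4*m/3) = m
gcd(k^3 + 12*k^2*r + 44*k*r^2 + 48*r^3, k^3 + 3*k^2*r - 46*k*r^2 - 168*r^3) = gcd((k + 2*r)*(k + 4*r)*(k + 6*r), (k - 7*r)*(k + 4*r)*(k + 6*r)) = k^2 + 10*k*r + 24*r^2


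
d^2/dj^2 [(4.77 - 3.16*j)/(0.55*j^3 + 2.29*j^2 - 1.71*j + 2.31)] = (-5.7354*j^5 - 6.56502*j^4 + 57.038368*j^3 + 171.346392*j^2 - 48.138264*j - 47.534364)/(0.166375*j^9 + 2.078175*j^8 + 7.10094*j^7 + 1.182844*j^6 - 4.620798*j^5 + 43.39485*j^4 - 50.47002*j^3 + 56.92302*j^2 - 27.374193*j + 12.326391)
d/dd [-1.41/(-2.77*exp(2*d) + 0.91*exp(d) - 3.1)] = (1.2831 - 7.8114*exp(d))*exp(d)/(2.77*exp(2*d) - 0.91*exp(d) + 3.1)^2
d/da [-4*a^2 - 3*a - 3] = -8*a - 3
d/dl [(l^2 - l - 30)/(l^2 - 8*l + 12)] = -7/(l^2 - 4*l + 4)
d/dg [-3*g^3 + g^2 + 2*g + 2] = -9*g^2 + 2*g + 2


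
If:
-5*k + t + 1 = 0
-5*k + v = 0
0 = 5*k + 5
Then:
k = -1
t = -6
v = -5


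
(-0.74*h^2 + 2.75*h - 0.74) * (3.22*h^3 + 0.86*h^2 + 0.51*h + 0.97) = -2.3828*h^5 + 8.2186*h^4 - 0.3952*h^3 + 0.0483000000000001*h^2 + 2.2901*h - 0.7178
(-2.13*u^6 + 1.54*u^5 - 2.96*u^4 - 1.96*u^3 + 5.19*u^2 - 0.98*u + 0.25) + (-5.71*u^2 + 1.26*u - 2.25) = -2.13*u^6 + 1.54*u^5 - 2.96*u^4 - 1.96*u^3 - 0.52*u^2 + 0.28*u - 2.0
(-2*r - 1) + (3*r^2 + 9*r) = 3*r^2 + 7*r - 1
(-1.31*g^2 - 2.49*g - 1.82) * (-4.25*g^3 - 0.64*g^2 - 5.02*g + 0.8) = 5.5675*g^5 + 11.4209*g^4 + 15.9048*g^3 + 12.6166*g^2 + 7.1444*g - 1.456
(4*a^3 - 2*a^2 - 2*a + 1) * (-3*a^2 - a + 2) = -12*a^5 + 2*a^4 + 16*a^3 - 5*a^2 - 5*a + 2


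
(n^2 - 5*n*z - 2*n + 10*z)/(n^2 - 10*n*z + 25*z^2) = (2 - n)/(-n + 5*z)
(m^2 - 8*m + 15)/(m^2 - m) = (m^2 - 8*m + 15)/(m*(m - 1))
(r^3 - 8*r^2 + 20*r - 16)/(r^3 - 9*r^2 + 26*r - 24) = (r - 2)/(r - 3)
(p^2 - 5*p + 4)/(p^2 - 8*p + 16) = (p - 1)/(p - 4)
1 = 1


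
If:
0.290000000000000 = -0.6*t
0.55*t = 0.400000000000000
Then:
No Solution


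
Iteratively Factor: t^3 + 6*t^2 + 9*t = (t)*(t^2 + 6*t + 9) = t*(t + 3)*(t + 3)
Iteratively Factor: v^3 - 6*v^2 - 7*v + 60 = (v - 5)*(v^2 - v - 12) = (v - 5)*(v - 4)*(v + 3)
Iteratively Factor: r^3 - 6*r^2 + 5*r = (r - 1)*(r^2 - 5*r) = (r - 5)*(r - 1)*(r)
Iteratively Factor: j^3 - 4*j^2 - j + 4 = (j - 1)*(j^2 - 3*j - 4) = (j - 4)*(j - 1)*(j + 1)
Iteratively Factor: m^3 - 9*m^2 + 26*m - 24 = (m - 3)*(m^2 - 6*m + 8) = (m - 4)*(m - 3)*(m - 2)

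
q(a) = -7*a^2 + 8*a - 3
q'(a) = 8 - 14*a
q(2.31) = -21.87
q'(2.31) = -24.34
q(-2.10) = -50.67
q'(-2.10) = 37.40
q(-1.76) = -38.76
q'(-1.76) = 32.64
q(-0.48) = -8.45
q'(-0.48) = 14.72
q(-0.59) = -10.16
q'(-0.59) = 16.26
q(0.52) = -0.73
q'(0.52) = 0.72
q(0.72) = -0.87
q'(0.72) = -2.08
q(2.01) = -15.20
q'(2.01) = -20.14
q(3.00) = -42.00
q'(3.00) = -34.00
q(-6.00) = -303.00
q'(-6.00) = 92.00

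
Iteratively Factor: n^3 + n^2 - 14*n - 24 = (n - 4)*(n^2 + 5*n + 6) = (n - 4)*(n + 2)*(n + 3)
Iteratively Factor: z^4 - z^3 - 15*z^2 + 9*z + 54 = (z - 3)*(z^3 + 2*z^2 - 9*z - 18) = (z - 3)^2*(z^2 + 5*z + 6) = (z - 3)^2*(z + 2)*(z + 3)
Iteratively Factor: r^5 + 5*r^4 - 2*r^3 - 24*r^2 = (r + 3)*(r^4 + 2*r^3 - 8*r^2) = (r + 3)*(r + 4)*(r^3 - 2*r^2) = r*(r + 3)*(r + 4)*(r^2 - 2*r) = r^2*(r + 3)*(r + 4)*(r - 2)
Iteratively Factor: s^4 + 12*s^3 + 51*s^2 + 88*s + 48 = (s + 4)*(s^3 + 8*s^2 + 19*s + 12) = (s + 4)^2*(s^2 + 4*s + 3) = (s + 1)*(s + 4)^2*(s + 3)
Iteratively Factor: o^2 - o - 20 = (o + 4)*(o - 5)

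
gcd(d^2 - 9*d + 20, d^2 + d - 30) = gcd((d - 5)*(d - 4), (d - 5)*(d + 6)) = d - 5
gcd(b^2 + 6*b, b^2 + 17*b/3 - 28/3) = 1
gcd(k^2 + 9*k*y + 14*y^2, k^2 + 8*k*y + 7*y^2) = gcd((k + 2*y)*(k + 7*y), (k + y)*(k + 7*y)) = k + 7*y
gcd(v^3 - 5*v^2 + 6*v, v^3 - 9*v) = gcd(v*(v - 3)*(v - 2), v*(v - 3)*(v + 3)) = v^2 - 3*v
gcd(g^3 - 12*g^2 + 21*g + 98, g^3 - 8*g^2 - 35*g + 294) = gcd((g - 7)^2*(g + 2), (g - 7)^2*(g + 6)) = g^2 - 14*g + 49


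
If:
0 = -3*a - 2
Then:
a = -2/3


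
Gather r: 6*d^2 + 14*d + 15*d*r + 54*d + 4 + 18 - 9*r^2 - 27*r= 6*d^2 + 68*d - 9*r^2 + r*(15*d - 27) + 22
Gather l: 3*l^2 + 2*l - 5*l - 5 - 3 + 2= 3*l^2 - 3*l - 6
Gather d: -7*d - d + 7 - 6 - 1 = -8*d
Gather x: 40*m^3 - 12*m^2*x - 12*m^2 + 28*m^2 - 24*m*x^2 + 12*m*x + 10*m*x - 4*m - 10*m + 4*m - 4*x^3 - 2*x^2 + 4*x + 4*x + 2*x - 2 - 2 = 40*m^3 + 16*m^2 - 10*m - 4*x^3 + x^2*(-24*m - 2) + x*(-12*m^2 + 22*m + 10) - 4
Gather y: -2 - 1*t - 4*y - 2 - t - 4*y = -2*t - 8*y - 4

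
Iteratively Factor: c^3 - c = (c)*(c^2 - 1) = c*(c + 1)*(c - 1)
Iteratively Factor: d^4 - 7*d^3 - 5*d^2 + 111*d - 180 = (d - 5)*(d^3 - 2*d^2 - 15*d + 36) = (d - 5)*(d - 3)*(d^2 + d - 12) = (d - 5)*(d - 3)*(d + 4)*(d - 3)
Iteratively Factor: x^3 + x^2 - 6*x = (x)*(x^2 + x - 6) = x*(x + 3)*(x - 2)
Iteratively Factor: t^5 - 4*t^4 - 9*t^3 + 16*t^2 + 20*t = (t - 5)*(t^4 + t^3 - 4*t^2 - 4*t) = (t - 5)*(t + 2)*(t^3 - t^2 - 2*t) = t*(t - 5)*(t + 2)*(t^2 - t - 2) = t*(t - 5)*(t - 2)*(t + 2)*(t + 1)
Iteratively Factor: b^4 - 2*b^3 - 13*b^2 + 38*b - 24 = (b - 1)*(b^3 - b^2 - 14*b + 24) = (b - 2)*(b - 1)*(b^2 + b - 12) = (b - 3)*(b - 2)*(b - 1)*(b + 4)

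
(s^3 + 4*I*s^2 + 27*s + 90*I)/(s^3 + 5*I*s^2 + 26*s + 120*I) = (s + 3*I)/(s + 4*I)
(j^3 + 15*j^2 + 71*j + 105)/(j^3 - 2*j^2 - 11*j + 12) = (j^2 + 12*j + 35)/(j^2 - 5*j + 4)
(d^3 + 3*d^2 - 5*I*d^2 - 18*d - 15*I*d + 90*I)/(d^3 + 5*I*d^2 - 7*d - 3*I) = (d^3 + d^2*(3 - 5*I) + d*(-18 - 15*I) + 90*I)/(d^3 + 5*I*d^2 - 7*d - 3*I)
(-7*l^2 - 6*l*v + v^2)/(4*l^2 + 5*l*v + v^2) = (-7*l + v)/(4*l + v)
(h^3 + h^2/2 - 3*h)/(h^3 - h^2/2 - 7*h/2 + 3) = h/(h - 1)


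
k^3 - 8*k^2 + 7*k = k*(k - 7)*(k - 1)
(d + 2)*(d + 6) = d^2 + 8*d + 12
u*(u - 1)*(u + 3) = u^3 + 2*u^2 - 3*u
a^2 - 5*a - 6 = (a - 6)*(a + 1)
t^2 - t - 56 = (t - 8)*(t + 7)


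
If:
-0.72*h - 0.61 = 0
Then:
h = -0.85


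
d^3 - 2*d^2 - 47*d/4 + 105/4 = (d - 3)*(d - 5/2)*(d + 7/2)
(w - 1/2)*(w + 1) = w^2 + w/2 - 1/2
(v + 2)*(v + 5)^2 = v^3 + 12*v^2 + 45*v + 50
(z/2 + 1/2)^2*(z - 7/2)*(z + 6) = z^4/4 + 9*z^3/8 - 15*z^2/4 - 79*z/8 - 21/4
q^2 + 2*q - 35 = (q - 5)*(q + 7)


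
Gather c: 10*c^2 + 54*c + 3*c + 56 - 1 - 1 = 10*c^2 + 57*c + 54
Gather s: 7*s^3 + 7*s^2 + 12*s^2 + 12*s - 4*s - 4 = 7*s^3 + 19*s^2 + 8*s - 4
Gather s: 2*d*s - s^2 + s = -s^2 + s*(2*d + 1)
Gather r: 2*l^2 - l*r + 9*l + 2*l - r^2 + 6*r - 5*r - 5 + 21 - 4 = 2*l^2 + 11*l - r^2 + r*(1 - l) + 12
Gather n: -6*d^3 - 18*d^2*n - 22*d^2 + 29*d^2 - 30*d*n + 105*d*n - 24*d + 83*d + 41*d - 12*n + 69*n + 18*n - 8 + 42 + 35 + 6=-6*d^3 + 7*d^2 + 100*d + n*(-18*d^2 + 75*d + 75) + 75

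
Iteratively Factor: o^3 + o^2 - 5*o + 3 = (o - 1)*(o^2 + 2*o - 3) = (o - 1)*(o + 3)*(o - 1)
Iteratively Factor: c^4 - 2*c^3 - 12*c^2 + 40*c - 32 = (c - 2)*(c^3 - 12*c + 16) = (c - 2)^2*(c^2 + 2*c - 8) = (c - 2)^2*(c + 4)*(c - 2)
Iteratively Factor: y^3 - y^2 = (y)*(y^2 - y) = y*(y - 1)*(y)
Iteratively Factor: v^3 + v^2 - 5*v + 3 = (v - 1)*(v^2 + 2*v - 3) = (v - 1)*(v + 3)*(v - 1)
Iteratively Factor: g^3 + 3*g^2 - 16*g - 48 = (g + 4)*(g^2 - g - 12) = (g - 4)*(g + 4)*(g + 3)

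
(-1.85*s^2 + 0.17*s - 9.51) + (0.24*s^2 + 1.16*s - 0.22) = -1.61*s^2 + 1.33*s - 9.73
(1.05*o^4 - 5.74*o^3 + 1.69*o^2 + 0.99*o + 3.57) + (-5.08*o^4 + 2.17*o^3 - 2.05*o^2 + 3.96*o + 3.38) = -4.03*o^4 - 3.57*o^3 - 0.36*o^2 + 4.95*o + 6.95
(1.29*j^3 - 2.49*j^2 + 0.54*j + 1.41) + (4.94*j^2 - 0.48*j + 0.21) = 1.29*j^3 + 2.45*j^2 + 0.0600000000000001*j + 1.62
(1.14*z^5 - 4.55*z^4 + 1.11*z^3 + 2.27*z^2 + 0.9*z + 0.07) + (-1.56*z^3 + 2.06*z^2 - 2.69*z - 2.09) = 1.14*z^5 - 4.55*z^4 - 0.45*z^3 + 4.33*z^2 - 1.79*z - 2.02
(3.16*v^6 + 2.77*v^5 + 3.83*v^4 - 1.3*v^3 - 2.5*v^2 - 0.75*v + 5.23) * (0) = 0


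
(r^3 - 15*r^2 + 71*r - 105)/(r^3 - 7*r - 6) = (r^2 - 12*r + 35)/(r^2 + 3*r + 2)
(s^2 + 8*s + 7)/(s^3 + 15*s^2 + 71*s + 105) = (s + 1)/(s^2 + 8*s + 15)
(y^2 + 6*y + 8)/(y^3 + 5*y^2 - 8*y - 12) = (y^2 + 6*y + 8)/(y^3 + 5*y^2 - 8*y - 12)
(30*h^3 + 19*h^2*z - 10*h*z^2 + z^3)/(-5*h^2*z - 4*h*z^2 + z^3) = (-6*h + z)/z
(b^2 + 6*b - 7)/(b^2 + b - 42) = (b - 1)/(b - 6)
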